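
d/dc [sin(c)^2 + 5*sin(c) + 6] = (2*sin(c) + 5)*cos(c)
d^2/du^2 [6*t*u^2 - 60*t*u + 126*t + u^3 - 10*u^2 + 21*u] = 12*t + 6*u - 20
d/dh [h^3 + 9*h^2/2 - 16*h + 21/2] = 3*h^2 + 9*h - 16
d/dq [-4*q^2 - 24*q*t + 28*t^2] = -8*q - 24*t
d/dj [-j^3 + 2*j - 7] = 2 - 3*j^2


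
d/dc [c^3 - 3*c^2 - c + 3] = 3*c^2 - 6*c - 1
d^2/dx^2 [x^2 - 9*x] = 2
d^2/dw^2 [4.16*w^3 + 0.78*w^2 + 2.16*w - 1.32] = 24.96*w + 1.56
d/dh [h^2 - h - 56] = 2*h - 1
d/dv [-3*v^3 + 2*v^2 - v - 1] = -9*v^2 + 4*v - 1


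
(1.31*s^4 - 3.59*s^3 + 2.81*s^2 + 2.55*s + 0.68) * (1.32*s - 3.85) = 1.7292*s^5 - 9.7823*s^4 + 17.5307*s^3 - 7.4525*s^2 - 8.9199*s - 2.618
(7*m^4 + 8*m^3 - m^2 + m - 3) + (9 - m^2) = 7*m^4 + 8*m^3 - 2*m^2 + m + 6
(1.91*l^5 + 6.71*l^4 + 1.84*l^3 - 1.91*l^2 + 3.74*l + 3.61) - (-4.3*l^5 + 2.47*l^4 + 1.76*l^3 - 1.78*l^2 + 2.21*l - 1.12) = 6.21*l^5 + 4.24*l^4 + 0.0800000000000001*l^3 - 0.13*l^2 + 1.53*l + 4.73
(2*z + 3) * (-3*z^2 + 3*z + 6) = -6*z^3 - 3*z^2 + 21*z + 18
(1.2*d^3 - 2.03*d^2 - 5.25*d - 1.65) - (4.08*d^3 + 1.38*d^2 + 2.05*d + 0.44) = -2.88*d^3 - 3.41*d^2 - 7.3*d - 2.09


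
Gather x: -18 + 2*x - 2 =2*x - 20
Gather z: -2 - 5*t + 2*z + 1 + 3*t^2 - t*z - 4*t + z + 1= 3*t^2 - 9*t + z*(3 - t)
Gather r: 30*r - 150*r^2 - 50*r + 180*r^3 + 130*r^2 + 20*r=180*r^3 - 20*r^2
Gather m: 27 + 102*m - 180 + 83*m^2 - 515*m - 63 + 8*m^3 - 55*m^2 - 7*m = 8*m^3 + 28*m^2 - 420*m - 216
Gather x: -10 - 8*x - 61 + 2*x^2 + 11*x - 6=2*x^2 + 3*x - 77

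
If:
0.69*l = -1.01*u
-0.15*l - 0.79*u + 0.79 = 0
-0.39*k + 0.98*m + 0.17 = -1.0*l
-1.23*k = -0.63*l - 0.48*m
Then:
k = -0.35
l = -2.03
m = 1.75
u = 1.38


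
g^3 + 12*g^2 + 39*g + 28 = (g + 1)*(g + 4)*(g + 7)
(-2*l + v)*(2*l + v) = -4*l^2 + v^2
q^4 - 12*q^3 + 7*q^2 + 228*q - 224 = (q - 8)*(q - 7)*(q - 1)*(q + 4)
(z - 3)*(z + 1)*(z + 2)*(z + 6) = z^4 + 6*z^3 - 7*z^2 - 48*z - 36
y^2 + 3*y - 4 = (y - 1)*(y + 4)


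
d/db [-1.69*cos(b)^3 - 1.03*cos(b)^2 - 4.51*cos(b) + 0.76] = (5.07*cos(b)^2 + 2.06*cos(b) + 4.51)*sin(b)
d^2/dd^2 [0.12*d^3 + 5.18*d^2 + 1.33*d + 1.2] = 0.72*d + 10.36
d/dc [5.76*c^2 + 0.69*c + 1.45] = 11.52*c + 0.69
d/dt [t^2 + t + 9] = 2*t + 1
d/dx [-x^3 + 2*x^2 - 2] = x*(4 - 3*x)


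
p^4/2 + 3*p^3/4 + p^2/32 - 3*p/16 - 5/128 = (p/2 + 1/4)*(p - 1/2)*(p + 1/4)*(p + 5/4)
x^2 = x^2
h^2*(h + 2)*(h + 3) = h^4 + 5*h^3 + 6*h^2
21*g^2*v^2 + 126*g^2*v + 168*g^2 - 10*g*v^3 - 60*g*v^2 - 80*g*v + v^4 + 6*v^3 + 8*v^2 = (-7*g + v)*(-3*g + v)*(v + 2)*(v + 4)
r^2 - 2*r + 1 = (r - 1)^2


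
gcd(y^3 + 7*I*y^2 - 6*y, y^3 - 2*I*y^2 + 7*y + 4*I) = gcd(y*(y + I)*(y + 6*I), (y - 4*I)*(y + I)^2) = y + I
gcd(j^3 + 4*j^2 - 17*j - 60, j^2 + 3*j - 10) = j + 5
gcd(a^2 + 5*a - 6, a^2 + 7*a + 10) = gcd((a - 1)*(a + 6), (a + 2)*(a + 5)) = 1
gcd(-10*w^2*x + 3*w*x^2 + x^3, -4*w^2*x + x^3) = -2*w*x + x^2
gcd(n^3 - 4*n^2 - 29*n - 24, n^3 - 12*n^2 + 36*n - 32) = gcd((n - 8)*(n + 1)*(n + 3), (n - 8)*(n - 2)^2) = n - 8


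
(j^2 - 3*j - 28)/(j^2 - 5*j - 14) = (j + 4)/(j + 2)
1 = 1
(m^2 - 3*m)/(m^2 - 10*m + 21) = m/(m - 7)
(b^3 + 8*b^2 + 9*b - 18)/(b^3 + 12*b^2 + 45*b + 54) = (b - 1)/(b + 3)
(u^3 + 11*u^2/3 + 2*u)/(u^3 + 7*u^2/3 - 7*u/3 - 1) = u*(3*u + 2)/(3*u^2 - 2*u - 1)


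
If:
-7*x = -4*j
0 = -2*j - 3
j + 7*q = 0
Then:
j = -3/2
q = 3/14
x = -6/7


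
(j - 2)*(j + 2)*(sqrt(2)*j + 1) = sqrt(2)*j^3 + j^2 - 4*sqrt(2)*j - 4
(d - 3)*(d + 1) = d^2 - 2*d - 3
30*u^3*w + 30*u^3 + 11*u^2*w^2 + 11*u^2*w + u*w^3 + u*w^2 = (5*u + w)*(6*u + w)*(u*w + u)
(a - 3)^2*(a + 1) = a^3 - 5*a^2 + 3*a + 9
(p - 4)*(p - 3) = p^2 - 7*p + 12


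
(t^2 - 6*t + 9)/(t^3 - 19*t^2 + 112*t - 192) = (t - 3)/(t^2 - 16*t + 64)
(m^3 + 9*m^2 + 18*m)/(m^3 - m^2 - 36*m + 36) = m*(m + 3)/(m^2 - 7*m + 6)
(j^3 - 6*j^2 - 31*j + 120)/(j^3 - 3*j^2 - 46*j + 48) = (j^2 + 2*j - 15)/(j^2 + 5*j - 6)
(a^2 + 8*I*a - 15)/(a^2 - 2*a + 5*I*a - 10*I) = (a + 3*I)/(a - 2)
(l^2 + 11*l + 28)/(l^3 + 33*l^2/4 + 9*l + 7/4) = 4*(l + 4)/(4*l^2 + 5*l + 1)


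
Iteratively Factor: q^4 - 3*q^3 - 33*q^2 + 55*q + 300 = (q - 5)*(q^3 + 2*q^2 - 23*q - 60) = (q - 5)*(q + 3)*(q^2 - q - 20) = (q - 5)^2*(q + 3)*(q + 4)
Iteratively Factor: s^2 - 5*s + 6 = (s - 2)*(s - 3)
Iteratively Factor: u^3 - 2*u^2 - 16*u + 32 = (u + 4)*(u^2 - 6*u + 8) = (u - 4)*(u + 4)*(u - 2)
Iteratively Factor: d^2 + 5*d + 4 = (d + 4)*(d + 1)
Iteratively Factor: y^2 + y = (y)*(y + 1)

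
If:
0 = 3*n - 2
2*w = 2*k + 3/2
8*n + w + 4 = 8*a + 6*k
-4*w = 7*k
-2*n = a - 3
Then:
No Solution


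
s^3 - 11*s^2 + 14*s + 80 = (s - 8)*(s - 5)*(s + 2)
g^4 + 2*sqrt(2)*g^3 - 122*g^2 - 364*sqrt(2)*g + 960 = (g - 8*sqrt(2))*(g - sqrt(2))*(g + 5*sqrt(2))*(g + 6*sqrt(2))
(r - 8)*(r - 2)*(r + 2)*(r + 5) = r^4 - 3*r^3 - 44*r^2 + 12*r + 160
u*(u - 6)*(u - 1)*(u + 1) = u^4 - 6*u^3 - u^2 + 6*u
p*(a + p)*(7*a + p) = 7*a^2*p + 8*a*p^2 + p^3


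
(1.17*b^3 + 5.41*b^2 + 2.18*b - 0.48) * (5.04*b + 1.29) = 5.8968*b^4 + 28.7757*b^3 + 17.9661*b^2 + 0.393*b - 0.6192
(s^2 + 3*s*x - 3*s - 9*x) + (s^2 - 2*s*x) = 2*s^2 + s*x - 3*s - 9*x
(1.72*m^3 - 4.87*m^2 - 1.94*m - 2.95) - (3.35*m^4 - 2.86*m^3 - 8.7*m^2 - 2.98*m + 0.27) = -3.35*m^4 + 4.58*m^3 + 3.83*m^2 + 1.04*m - 3.22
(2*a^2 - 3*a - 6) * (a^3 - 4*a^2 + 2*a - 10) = 2*a^5 - 11*a^4 + 10*a^3 - 2*a^2 + 18*a + 60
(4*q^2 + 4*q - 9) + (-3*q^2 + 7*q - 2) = q^2 + 11*q - 11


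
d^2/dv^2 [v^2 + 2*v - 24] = 2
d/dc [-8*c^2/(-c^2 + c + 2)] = 8*c*(-c - 4)/(c^4 - 2*c^3 - 3*c^2 + 4*c + 4)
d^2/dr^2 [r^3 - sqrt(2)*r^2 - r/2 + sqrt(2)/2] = 6*r - 2*sqrt(2)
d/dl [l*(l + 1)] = 2*l + 1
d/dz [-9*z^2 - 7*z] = -18*z - 7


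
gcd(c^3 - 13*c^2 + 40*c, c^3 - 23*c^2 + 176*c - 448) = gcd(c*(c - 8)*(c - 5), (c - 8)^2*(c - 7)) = c - 8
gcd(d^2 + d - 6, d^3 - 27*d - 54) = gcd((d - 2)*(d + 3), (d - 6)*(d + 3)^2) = d + 3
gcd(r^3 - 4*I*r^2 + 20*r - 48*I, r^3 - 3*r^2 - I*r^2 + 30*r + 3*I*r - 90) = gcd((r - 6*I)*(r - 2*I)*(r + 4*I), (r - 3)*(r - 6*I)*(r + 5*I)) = r - 6*I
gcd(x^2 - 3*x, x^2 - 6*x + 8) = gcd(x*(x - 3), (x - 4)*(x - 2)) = 1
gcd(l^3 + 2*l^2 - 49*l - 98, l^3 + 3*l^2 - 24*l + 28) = l + 7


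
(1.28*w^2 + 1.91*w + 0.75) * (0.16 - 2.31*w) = -2.9568*w^3 - 4.2073*w^2 - 1.4269*w + 0.12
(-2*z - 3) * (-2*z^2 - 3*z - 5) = 4*z^3 + 12*z^2 + 19*z + 15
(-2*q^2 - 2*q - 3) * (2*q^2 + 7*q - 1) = -4*q^4 - 18*q^3 - 18*q^2 - 19*q + 3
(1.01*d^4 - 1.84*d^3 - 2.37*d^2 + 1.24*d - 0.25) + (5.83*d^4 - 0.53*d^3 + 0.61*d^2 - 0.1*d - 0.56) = 6.84*d^4 - 2.37*d^3 - 1.76*d^2 + 1.14*d - 0.81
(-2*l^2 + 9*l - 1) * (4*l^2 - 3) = -8*l^4 + 36*l^3 + 2*l^2 - 27*l + 3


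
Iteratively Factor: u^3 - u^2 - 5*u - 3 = (u - 3)*(u^2 + 2*u + 1) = (u - 3)*(u + 1)*(u + 1)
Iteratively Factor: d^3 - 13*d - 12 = (d - 4)*(d^2 + 4*d + 3) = (d - 4)*(d + 1)*(d + 3)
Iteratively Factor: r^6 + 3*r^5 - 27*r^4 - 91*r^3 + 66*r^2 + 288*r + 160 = (r + 4)*(r^5 - r^4 - 23*r^3 + r^2 + 62*r + 40) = (r + 1)*(r + 4)*(r^4 - 2*r^3 - 21*r^2 + 22*r + 40) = (r + 1)^2*(r + 4)*(r^3 - 3*r^2 - 18*r + 40) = (r - 2)*(r + 1)^2*(r + 4)*(r^2 - r - 20) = (r - 5)*(r - 2)*(r + 1)^2*(r + 4)*(r + 4)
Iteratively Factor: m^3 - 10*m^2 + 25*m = (m - 5)*(m^2 - 5*m) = (m - 5)^2*(m)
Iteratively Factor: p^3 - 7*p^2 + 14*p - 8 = (p - 4)*(p^2 - 3*p + 2) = (p - 4)*(p - 2)*(p - 1)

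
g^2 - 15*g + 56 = (g - 8)*(g - 7)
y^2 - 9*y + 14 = (y - 7)*(y - 2)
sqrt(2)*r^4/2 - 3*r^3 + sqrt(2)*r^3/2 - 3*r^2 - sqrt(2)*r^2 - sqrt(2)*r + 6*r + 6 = (r - 3*sqrt(2))*(r - sqrt(2))*(r + sqrt(2))*(sqrt(2)*r/2 + sqrt(2)/2)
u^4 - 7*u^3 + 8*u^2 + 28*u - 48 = (u - 4)*(u - 3)*(u - 2)*(u + 2)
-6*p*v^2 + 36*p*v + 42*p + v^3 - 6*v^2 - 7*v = (-6*p + v)*(v - 7)*(v + 1)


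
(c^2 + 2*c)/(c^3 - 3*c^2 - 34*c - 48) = c/(c^2 - 5*c - 24)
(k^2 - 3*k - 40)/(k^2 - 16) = (k^2 - 3*k - 40)/(k^2 - 16)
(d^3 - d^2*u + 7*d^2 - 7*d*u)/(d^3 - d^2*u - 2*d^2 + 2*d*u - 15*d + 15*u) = d*(d + 7)/(d^2 - 2*d - 15)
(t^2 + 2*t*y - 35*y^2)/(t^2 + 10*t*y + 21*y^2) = (t - 5*y)/(t + 3*y)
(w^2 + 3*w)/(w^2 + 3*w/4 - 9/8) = 8*w*(w + 3)/(8*w^2 + 6*w - 9)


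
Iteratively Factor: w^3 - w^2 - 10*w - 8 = (w + 1)*(w^2 - 2*w - 8) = (w - 4)*(w + 1)*(w + 2)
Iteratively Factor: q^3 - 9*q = (q)*(q^2 - 9) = q*(q - 3)*(q + 3)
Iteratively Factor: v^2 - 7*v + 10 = (v - 5)*(v - 2)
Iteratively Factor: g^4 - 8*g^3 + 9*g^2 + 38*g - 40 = (g - 5)*(g^3 - 3*g^2 - 6*g + 8) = (g - 5)*(g - 1)*(g^2 - 2*g - 8) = (g - 5)*(g - 4)*(g - 1)*(g + 2)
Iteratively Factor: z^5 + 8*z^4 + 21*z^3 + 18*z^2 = (z + 3)*(z^4 + 5*z^3 + 6*z^2) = (z + 2)*(z + 3)*(z^3 + 3*z^2) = z*(z + 2)*(z + 3)*(z^2 + 3*z) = z^2*(z + 2)*(z + 3)*(z + 3)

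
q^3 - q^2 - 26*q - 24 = (q - 6)*(q + 1)*(q + 4)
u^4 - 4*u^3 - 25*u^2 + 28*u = u*(u - 7)*(u - 1)*(u + 4)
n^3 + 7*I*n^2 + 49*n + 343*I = (n - 7*I)*(n + 7*I)^2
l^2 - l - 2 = (l - 2)*(l + 1)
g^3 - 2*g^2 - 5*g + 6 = (g - 3)*(g - 1)*(g + 2)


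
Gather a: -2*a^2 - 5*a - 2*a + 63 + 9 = -2*a^2 - 7*a + 72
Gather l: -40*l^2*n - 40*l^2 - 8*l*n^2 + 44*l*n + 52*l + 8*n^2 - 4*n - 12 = l^2*(-40*n - 40) + l*(-8*n^2 + 44*n + 52) + 8*n^2 - 4*n - 12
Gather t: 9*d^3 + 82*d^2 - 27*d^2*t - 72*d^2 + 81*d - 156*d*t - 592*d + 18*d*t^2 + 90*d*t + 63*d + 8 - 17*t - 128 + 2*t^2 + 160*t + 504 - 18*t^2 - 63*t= 9*d^3 + 10*d^2 - 448*d + t^2*(18*d - 16) + t*(-27*d^2 - 66*d + 80) + 384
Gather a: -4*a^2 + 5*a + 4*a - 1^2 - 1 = -4*a^2 + 9*a - 2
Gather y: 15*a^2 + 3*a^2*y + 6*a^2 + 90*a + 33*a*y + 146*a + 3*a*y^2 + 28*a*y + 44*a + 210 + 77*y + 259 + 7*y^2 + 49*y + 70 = 21*a^2 + 280*a + y^2*(3*a + 7) + y*(3*a^2 + 61*a + 126) + 539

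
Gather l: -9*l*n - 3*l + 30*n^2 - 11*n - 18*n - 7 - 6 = l*(-9*n - 3) + 30*n^2 - 29*n - 13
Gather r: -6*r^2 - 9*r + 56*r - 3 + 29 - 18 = -6*r^2 + 47*r + 8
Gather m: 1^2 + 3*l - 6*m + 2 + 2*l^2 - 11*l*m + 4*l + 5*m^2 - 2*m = 2*l^2 + 7*l + 5*m^2 + m*(-11*l - 8) + 3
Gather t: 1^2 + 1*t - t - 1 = 0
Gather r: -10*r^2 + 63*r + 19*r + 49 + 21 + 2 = -10*r^2 + 82*r + 72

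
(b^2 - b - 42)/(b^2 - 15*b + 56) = (b + 6)/(b - 8)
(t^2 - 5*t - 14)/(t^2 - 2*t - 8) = (t - 7)/(t - 4)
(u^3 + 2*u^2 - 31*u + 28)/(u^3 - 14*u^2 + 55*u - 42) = (u^2 + 3*u - 28)/(u^2 - 13*u + 42)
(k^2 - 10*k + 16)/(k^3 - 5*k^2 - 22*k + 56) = (k - 8)/(k^2 - 3*k - 28)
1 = 1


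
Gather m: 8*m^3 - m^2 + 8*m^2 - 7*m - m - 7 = 8*m^3 + 7*m^2 - 8*m - 7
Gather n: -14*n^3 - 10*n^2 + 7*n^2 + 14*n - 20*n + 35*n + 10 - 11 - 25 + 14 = -14*n^3 - 3*n^2 + 29*n - 12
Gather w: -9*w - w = -10*w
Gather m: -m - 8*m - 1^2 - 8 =-9*m - 9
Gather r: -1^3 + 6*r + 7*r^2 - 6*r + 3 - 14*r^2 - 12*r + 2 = -7*r^2 - 12*r + 4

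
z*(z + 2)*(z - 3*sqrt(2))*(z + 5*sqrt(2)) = z^4 + 2*z^3 + 2*sqrt(2)*z^3 - 30*z^2 + 4*sqrt(2)*z^2 - 60*z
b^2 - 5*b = b*(b - 5)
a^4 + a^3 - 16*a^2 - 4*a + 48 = (a - 3)*(a - 2)*(a + 2)*(a + 4)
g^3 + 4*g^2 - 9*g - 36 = (g - 3)*(g + 3)*(g + 4)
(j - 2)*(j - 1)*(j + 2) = j^3 - j^2 - 4*j + 4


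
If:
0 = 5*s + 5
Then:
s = -1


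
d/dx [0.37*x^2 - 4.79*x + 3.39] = 0.74*x - 4.79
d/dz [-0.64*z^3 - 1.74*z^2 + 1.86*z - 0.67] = -1.92*z^2 - 3.48*z + 1.86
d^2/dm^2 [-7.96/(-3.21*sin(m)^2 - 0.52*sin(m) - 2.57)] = (-328.082544*sin(m)^4 - 39.860496*sin(m)^3 + 752.64188*sin(m)^2 + 90.358736*sin(m) - 127.030456)/(3.21*sin(m)^2 + 0.52*sin(m) + 2.57)^3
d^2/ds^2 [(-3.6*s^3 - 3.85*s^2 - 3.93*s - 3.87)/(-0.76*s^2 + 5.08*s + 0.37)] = (222.098816*s^3 + 60.506952*s^2 - 80.06004*s + 188.198498)/(0.438976*s^6 - 8.802624*s^5 + 58.197456*s^4 - 122.525536*s^3 - 28.332972*s^2 - 2.086356*s - 0.050653)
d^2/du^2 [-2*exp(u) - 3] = -2*exp(u)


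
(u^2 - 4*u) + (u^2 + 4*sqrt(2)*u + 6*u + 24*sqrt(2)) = 2*u^2 + 2*u + 4*sqrt(2)*u + 24*sqrt(2)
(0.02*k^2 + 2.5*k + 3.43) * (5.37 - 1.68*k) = -0.0336*k^3 - 4.0926*k^2 + 7.6626*k + 18.4191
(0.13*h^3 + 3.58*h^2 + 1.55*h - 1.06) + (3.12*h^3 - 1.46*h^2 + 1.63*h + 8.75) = 3.25*h^3 + 2.12*h^2 + 3.18*h + 7.69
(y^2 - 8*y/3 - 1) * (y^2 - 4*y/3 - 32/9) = y^4 - 4*y^3 - y^2 + 292*y/27 + 32/9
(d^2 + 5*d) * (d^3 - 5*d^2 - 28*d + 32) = d^5 - 53*d^3 - 108*d^2 + 160*d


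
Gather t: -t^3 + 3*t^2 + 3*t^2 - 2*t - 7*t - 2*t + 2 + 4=-t^3 + 6*t^2 - 11*t + 6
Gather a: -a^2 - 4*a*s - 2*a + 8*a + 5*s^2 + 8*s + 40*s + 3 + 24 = -a^2 + a*(6 - 4*s) + 5*s^2 + 48*s + 27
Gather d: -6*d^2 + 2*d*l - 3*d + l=-6*d^2 + d*(2*l - 3) + l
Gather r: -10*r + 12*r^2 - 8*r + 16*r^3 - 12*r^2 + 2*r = 16*r^3 - 16*r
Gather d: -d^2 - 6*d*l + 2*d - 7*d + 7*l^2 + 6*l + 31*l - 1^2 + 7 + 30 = -d^2 + d*(-6*l - 5) + 7*l^2 + 37*l + 36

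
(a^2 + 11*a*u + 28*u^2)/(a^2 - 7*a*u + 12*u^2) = (a^2 + 11*a*u + 28*u^2)/(a^2 - 7*a*u + 12*u^2)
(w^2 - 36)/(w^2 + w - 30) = (w - 6)/(w - 5)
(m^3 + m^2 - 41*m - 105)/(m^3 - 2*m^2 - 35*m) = (m + 3)/m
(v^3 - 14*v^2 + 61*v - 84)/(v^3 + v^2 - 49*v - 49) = (v^2 - 7*v + 12)/(v^2 + 8*v + 7)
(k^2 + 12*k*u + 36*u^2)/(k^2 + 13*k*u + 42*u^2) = (k + 6*u)/(k + 7*u)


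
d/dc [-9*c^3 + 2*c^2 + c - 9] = -27*c^2 + 4*c + 1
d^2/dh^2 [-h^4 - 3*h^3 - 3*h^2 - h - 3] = -12*h^2 - 18*h - 6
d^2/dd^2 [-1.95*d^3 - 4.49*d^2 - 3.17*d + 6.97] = -11.7*d - 8.98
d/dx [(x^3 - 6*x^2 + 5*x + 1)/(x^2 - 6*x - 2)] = (x^4 - 12*x^3 + 25*x^2 + 22*x - 4)/(x^4 - 12*x^3 + 32*x^2 + 24*x + 4)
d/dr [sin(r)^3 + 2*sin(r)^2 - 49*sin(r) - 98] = (3*sin(r)^2 + 4*sin(r) - 49)*cos(r)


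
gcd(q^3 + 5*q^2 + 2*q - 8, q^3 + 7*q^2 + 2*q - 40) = q + 4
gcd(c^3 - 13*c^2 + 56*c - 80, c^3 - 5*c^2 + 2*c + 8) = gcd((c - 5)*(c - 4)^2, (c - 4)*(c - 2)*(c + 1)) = c - 4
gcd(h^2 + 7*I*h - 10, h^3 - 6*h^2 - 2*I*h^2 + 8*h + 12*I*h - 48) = h + 2*I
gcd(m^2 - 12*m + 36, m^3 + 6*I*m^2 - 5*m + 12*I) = 1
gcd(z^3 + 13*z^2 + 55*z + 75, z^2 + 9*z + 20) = z + 5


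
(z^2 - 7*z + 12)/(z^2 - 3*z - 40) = (-z^2 + 7*z - 12)/(-z^2 + 3*z + 40)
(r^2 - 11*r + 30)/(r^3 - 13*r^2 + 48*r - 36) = (r - 5)/(r^2 - 7*r + 6)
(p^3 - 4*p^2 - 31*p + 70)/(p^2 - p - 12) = (-p^3 + 4*p^2 + 31*p - 70)/(-p^2 + p + 12)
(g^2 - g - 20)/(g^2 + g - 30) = (g + 4)/(g + 6)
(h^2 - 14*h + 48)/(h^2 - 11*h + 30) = (h - 8)/(h - 5)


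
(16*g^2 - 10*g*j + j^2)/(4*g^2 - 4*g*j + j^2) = (8*g - j)/(2*g - j)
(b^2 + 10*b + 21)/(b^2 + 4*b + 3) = (b + 7)/(b + 1)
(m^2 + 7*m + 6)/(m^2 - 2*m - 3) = (m + 6)/(m - 3)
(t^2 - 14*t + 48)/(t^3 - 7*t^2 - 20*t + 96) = (t - 6)/(t^2 + t - 12)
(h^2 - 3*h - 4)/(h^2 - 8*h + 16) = (h + 1)/(h - 4)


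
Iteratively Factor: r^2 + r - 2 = (r - 1)*(r + 2)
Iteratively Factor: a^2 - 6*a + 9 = (a - 3)*(a - 3)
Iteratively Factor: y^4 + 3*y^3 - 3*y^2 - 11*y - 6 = (y + 3)*(y^3 - 3*y - 2) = (y + 1)*(y + 3)*(y^2 - y - 2) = (y - 2)*(y + 1)*(y + 3)*(y + 1)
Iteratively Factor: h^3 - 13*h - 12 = (h - 4)*(h^2 + 4*h + 3) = (h - 4)*(h + 3)*(h + 1)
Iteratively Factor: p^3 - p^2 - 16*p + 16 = (p - 4)*(p^2 + 3*p - 4) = (p - 4)*(p + 4)*(p - 1)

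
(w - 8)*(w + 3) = w^2 - 5*w - 24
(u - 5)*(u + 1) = u^2 - 4*u - 5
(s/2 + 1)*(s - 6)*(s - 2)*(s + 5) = s^4/2 - s^3/2 - 17*s^2 + 2*s + 60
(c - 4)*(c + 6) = c^2 + 2*c - 24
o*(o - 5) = o^2 - 5*o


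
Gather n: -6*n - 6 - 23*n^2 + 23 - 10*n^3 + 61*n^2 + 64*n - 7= -10*n^3 + 38*n^2 + 58*n + 10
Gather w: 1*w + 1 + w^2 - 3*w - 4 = w^2 - 2*w - 3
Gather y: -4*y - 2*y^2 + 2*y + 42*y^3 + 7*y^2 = 42*y^3 + 5*y^2 - 2*y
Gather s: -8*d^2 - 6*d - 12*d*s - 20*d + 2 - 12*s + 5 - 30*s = -8*d^2 - 26*d + s*(-12*d - 42) + 7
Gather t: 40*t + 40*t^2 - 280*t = 40*t^2 - 240*t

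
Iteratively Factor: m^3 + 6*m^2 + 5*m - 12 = (m + 3)*(m^2 + 3*m - 4) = (m + 3)*(m + 4)*(m - 1)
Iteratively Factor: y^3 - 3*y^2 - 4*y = (y - 4)*(y^2 + y) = (y - 4)*(y + 1)*(y)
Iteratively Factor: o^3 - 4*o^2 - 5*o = (o - 5)*(o^2 + o) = (o - 5)*(o + 1)*(o)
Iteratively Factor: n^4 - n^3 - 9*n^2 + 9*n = (n - 1)*(n^3 - 9*n) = n*(n - 1)*(n^2 - 9) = n*(n - 3)*(n - 1)*(n + 3)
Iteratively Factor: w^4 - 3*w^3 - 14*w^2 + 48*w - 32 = (w - 4)*(w^3 + w^2 - 10*w + 8) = (w - 4)*(w - 1)*(w^2 + 2*w - 8) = (w - 4)*(w - 1)*(w + 4)*(w - 2)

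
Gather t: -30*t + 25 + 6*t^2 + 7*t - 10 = 6*t^2 - 23*t + 15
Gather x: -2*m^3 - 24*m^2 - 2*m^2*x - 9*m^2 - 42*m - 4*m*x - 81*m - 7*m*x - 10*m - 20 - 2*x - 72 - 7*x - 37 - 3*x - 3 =-2*m^3 - 33*m^2 - 133*m + x*(-2*m^2 - 11*m - 12) - 132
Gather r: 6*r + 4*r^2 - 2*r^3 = -2*r^3 + 4*r^2 + 6*r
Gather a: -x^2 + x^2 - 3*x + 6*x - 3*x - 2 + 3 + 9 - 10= 0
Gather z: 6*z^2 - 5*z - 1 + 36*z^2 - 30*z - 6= 42*z^2 - 35*z - 7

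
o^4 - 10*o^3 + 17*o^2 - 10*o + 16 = (o - 8)*(o - 2)*(o - I)*(o + I)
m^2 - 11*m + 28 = (m - 7)*(m - 4)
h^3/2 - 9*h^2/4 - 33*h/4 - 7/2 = (h/2 + 1)*(h - 7)*(h + 1/2)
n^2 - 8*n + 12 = (n - 6)*(n - 2)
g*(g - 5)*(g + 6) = g^3 + g^2 - 30*g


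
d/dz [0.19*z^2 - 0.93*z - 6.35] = 0.38*z - 0.93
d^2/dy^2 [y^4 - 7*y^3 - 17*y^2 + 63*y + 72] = 12*y^2 - 42*y - 34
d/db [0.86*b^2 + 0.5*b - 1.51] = 1.72*b + 0.5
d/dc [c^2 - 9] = 2*c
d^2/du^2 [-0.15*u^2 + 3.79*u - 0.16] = -0.300000000000000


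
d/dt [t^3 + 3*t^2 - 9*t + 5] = 3*t^2 + 6*t - 9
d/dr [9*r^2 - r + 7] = 18*r - 1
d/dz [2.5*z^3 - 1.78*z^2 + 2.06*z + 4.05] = 7.5*z^2 - 3.56*z + 2.06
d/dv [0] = 0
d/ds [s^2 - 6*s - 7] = 2*s - 6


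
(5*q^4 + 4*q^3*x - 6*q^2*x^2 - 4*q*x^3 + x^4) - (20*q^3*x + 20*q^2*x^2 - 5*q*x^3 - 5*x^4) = 5*q^4 - 16*q^3*x - 26*q^2*x^2 + q*x^3 + 6*x^4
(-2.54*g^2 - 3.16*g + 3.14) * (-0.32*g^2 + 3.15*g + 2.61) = 0.8128*g^4 - 6.9898*g^3 - 17.5882*g^2 + 1.6434*g + 8.1954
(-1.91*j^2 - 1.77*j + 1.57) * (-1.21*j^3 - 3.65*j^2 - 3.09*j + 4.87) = 2.3111*j^5 + 9.1132*j^4 + 10.4627*j^3 - 9.5629*j^2 - 13.4712*j + 7.6459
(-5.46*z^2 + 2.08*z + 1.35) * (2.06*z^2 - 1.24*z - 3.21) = -11.2476*z^4 + 11.0552*z^3 + 17.7284*z^2 - 8.3508*z - 4.3335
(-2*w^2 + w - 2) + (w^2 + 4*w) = -w^2 + 5*w - 2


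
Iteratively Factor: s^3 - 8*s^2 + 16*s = (s - 4)*(s^2 - 4*s) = s*(s - 4)*(s - 4)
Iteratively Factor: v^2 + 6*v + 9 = (v + 3)*(v + 3)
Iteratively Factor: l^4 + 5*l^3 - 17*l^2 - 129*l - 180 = (l + 3)*(l^3 + 2*l^2 - 23*l - 60) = (l + 3)*(l + 4)*(l^2 - 2*l - 15) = (l + 3)^2*(l + 4)*(l - 5)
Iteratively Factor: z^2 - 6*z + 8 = (z - 4)*(z - 2)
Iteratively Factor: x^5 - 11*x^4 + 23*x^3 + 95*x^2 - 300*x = (x - 5)*(x^4 - 6*x^3 - 7*x^2 + 60*x) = (x - 5)*(x + 3)*(x^3 - 9*x^2 + 20*x) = (x - 5)*(x - 4)*(x + 3)*(x^2 - 5*x) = x*(x - 5)*(x - 4)*(x + 3)*(x - 5)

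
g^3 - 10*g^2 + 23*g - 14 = (g - 7)*(g - 2)*(g - 1)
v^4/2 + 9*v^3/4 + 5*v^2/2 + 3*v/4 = v*(v/2 + 1/2)*(v + 1/2)*(v + 3)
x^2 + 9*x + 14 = (x + 2)*(x + 7)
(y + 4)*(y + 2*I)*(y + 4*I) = y^3 + 4*y^2 + 6*I*y^2 - 8*y + 24*I*y - 32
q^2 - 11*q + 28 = (q - 7)*(q - 4)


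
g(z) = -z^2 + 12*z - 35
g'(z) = 12 - 2*z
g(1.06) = -23.40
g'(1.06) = 9.88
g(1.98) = -15.16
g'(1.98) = 8.04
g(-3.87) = -96.42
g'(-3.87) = 19.74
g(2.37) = -12.18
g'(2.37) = 7.26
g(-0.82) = -45.51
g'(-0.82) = 13.64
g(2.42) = -11.82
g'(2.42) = 7.16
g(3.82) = -3.75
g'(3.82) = 4.36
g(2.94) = -8.36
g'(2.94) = 6.12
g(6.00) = 1.00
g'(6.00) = 0.00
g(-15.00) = -440.00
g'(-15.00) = 42.00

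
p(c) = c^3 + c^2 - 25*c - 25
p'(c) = 3*c^2 + 2*c - 25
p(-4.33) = 20.82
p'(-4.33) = 22.59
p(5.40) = 26.62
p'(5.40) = 73.28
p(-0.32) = -16.93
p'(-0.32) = -25.33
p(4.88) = -6.97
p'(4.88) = 56.20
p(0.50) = -37.12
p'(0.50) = -23.25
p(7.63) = 286.66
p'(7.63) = 164.91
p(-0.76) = -5.86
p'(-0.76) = -24.79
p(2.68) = -65.57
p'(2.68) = 1.91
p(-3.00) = 32.00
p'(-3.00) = -4.00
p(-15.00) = -2800.00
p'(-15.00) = 620.00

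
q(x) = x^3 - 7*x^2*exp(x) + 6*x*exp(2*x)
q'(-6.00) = 107.58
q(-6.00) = -216.62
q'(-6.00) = 107.58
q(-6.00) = -216.62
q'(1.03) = 86.04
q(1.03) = 28.78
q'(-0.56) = 3.93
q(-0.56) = -2.53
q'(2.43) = 3698.27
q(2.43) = 1426.01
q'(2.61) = 5776.80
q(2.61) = 2265.38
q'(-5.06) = 76.12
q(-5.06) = -130.69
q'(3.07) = 17561.25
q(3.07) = 7155.59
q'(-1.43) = 6.86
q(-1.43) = -6.84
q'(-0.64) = 3.97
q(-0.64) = -2.84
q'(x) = -7*x^2*exp(x) + 3*x^2 + 12*x*exp(2*x) - 14*x*exp(x) + 6*exp(2*x)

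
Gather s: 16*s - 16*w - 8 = 16*s - 16*w - 8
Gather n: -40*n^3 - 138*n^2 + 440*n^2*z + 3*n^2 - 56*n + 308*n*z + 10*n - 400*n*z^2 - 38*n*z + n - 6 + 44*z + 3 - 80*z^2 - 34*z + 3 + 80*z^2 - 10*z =-40*n^3 + n^2*(440*z - 135) + n*(-400*z^2 + 270*z - 45)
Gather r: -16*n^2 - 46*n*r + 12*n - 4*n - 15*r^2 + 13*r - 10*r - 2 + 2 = -16*n^2 + 8*n - 15*r^2 + r*(3 - 46*n)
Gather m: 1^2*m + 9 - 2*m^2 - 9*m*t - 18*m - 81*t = -2*m^2 + m*(-9*t - 17) - 81*t + 9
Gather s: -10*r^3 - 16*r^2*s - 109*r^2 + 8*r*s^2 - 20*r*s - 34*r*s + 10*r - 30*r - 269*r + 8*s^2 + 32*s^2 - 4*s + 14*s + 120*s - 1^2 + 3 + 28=-10*r^3 - 109*r^2 - 289*r + s^2*(8*r + 40) + s*(-16*r^2 - 54*r + 130) + 30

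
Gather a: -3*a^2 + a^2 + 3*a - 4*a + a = -2*a^2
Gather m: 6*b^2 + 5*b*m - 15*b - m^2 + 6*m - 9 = 6*b^2 - 15*b - m^2 + m*(5*b + 6) - 9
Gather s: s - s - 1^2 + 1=0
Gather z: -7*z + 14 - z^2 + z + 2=-z^2 - 6*z + 16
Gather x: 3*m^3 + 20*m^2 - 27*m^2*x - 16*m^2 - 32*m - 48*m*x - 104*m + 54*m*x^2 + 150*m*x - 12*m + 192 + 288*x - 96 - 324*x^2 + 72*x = 3*m^3 + 4*m^2 - 148*m + x^2*(54*m - 324) + x*(-27*m^2 + 102*m + 360) + 96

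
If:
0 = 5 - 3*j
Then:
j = 5/3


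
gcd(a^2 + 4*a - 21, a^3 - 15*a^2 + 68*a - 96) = a - 3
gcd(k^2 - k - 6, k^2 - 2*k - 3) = k - 3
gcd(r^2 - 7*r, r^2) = r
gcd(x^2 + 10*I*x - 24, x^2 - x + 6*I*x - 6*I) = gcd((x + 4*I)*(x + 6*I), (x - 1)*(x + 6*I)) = x + 6*I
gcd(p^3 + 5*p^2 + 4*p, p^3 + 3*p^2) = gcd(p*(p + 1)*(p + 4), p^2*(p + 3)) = p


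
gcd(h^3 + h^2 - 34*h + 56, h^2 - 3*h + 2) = h - 2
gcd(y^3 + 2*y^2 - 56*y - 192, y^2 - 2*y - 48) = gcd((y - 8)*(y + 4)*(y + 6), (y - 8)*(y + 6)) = y^2 - 2*y - 48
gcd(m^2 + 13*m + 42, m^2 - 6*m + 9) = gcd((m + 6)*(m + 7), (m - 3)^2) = 1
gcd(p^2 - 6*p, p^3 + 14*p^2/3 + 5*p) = p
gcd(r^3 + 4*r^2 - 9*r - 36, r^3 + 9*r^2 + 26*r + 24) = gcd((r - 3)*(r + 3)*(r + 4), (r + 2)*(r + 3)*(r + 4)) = r^2 + 7*r + 12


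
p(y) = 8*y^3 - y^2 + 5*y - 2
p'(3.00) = 215.00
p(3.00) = 220.00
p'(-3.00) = 227.00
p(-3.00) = -242.00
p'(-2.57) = 168.66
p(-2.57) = -157.25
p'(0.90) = 22.64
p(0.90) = 7.52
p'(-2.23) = 128.81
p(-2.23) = -106.84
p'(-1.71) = 78.60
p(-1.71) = -53.48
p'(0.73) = 16.33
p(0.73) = 4.23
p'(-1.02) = 32.01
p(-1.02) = -16.63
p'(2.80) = 187.56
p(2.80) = 179.78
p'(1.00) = 27.00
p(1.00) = 10.00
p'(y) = 24*y^2 - 2*y + 5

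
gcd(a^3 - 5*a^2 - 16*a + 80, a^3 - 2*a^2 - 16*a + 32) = a^2 - 16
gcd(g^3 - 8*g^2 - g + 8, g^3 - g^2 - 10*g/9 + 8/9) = g + 1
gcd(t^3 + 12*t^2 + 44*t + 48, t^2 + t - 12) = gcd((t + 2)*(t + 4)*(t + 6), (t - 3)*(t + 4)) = t + 4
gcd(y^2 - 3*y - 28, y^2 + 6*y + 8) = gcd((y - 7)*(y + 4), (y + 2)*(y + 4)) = y + 4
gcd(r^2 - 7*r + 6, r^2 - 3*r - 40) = 1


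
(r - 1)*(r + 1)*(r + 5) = r^3 + 5*r^2 - r - 5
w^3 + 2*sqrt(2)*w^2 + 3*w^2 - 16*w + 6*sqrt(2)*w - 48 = (w + 3)*(w - 2*sqrt(2))*(w + 4*sqrt(2))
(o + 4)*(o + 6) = o^2 + 10*o + 24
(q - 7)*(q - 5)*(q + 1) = q^3 - 11*q^2 + 23*q + 35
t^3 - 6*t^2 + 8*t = t*(t - 4)*(t - 2)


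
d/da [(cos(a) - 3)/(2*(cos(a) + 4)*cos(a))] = (sin(a) - 12*sin(a)/cos(a)^2 - 6*tan(a))/(2*(cos(a) + 4)^2)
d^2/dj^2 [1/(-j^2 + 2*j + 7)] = 2*(-j^2 + 2*j + 4*(j - 1)^2 + 7)/(-j^2 + 2*j + 7)^3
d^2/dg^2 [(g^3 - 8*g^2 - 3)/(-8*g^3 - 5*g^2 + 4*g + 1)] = 2*(552*g^6 - 96*g^5 + 1872*g^4 + 1547*g^3 + 45*g^2 - 111*g + 71)/(512*g^9 + 960*g^8 - 168*g^7 - 1027*g^6 - 156*g^5 + 357*g^4 + 80*g^3 - 33*g^2 - 12*g - 1)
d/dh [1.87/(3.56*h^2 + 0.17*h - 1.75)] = (-13.3144*h - 0.3179)/(3.56*h^2 + 0.17*h - 1.75)^2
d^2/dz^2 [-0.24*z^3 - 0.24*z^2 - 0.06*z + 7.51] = -1.44*z - 0.48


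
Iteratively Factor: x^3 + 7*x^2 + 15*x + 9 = (x + 3)*(x^2 + 4*x + 3) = (x + 1)*(x + 3)*(x + 3)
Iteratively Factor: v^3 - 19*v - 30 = (v + 2)*(v^2 - 2*v - 15) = (v - 5)*(v + 2)*(v + 3)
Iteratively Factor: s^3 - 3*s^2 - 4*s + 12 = (s + 2)*(s^2 - 5*s + 6) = (s - 3)*(s + 2)*(s - 2)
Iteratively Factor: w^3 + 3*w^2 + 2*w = (w + 1)*(w^2 + 2*w) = (w + 1)*(w + 2)*(w)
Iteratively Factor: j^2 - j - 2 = (j + 1)*(j - 2)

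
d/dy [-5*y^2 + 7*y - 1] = 7 - 10*y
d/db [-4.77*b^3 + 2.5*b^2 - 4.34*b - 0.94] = -14.31*b^2 + 5.0*b - 4.34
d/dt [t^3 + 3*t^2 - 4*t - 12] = 3*t^2 + 6*t - 4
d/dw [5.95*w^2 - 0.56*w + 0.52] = 11.9*w - 0.56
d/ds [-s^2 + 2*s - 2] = 2 - 2*s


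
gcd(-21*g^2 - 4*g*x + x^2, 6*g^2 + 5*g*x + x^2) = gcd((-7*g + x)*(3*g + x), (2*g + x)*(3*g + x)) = 3*g + x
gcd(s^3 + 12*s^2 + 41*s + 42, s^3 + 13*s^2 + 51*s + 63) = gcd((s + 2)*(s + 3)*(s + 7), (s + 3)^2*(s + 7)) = s^2 + 10*s + 21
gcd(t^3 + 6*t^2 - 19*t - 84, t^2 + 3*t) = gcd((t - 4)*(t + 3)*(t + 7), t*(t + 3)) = t + 3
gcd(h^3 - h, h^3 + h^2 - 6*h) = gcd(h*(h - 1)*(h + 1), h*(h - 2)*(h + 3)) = h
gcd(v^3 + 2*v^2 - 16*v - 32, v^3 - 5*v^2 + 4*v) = v - 4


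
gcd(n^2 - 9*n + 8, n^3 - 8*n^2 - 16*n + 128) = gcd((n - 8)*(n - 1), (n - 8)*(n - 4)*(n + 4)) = n - 8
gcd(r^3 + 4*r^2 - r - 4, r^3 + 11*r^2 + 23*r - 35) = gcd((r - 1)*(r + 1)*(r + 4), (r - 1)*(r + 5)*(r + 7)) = r - 1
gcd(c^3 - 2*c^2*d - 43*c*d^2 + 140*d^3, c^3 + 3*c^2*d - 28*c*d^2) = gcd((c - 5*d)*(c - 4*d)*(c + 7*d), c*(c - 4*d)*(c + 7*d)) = c^2 + 3*c*d - 28*d^2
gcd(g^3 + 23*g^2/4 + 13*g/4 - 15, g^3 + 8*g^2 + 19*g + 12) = g^2 + 7*g + 12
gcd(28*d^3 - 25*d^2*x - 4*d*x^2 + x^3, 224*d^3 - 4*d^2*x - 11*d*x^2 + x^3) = -28*d^2 - 3*d*x + x^2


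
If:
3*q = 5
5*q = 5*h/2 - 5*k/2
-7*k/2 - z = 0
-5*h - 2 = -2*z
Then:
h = 16/9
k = -14/9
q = 5/3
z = 49/9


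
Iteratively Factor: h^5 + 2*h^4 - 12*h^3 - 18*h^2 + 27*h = (h - 3)*(h^4 + 5*h^3 + 3*h^2 - 9*h) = h*(h - 3)*(h^3 + 5*h^2 + 3*h - 9) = h*(h - 3)*(h + 3)*(h^2 + 2*h - 3) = h*(h - 3)*(h + 3)^2*(h - 1)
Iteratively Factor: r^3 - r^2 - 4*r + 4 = (r + 2)*(r^2 - 3*r + 2) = (r - 1)*(r + 2)*(r - 2)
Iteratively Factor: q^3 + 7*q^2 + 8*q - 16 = (q - 1)*(q^2 + 8*q + 16) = (q - 1)*(q + 4)*(q + 4)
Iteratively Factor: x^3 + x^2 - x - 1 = (x + 1)*(x^2 - 1) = (x + 1)^2*(x - 1)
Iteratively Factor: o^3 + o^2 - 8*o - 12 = (o + 2)*(o^2 - o - 6) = (o + 2)^2*(o - 3)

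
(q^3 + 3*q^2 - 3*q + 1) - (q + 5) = q^3 + 3*q^2 - 4*q - 4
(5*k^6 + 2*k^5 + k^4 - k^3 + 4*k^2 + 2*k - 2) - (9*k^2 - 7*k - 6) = 5*k^6 + 2*k^5 + k^4 - k^3 - 5*k^2 + 9*k + 4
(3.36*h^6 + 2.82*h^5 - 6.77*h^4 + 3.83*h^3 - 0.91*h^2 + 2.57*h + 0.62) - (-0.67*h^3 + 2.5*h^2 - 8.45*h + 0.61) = 3.36*h^6 + 2.82*h^5 - 6.77*h^4 + 4.5*h^3 - 3.41*h^2 + 11.02*h + 0.01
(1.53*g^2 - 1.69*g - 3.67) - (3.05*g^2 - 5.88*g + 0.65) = -1.52*g^2 + 4.19*g - 4.32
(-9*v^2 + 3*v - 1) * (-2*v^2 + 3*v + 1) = 18*v^4 - 33*v^3 + 2*v^2 - 1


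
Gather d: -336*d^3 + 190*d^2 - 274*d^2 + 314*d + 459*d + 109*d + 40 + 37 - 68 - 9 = -336*d^3 - 84*d^2 + 882*d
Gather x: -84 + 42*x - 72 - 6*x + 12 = 36*x - 144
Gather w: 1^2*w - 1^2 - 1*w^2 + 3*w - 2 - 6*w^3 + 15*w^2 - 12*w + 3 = -6*w^3 + 14*w^2 - 8*w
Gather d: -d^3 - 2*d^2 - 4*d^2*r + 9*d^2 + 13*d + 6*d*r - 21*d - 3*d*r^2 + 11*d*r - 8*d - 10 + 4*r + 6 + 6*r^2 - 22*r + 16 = -d^3 + d^2*(7 - 4*r) + d*(-3*r^2 + 17*r - 16) + 6*r^2 - 18*r + 12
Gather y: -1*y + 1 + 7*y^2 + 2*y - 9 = 7*y^2 + y - 8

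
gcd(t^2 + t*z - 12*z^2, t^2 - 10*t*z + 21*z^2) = -t + 3*z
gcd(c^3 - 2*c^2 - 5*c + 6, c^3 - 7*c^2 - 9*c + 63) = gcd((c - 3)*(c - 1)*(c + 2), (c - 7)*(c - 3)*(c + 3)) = c - 3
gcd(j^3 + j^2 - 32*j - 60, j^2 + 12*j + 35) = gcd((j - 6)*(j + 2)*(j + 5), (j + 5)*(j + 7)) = j + 5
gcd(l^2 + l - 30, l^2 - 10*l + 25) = l - 5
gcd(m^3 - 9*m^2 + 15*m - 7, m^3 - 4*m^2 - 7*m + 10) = m - 1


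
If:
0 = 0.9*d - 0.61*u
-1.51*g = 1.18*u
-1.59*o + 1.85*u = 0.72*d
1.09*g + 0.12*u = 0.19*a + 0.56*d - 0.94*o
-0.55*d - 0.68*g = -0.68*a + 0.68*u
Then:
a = 0.00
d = 0.00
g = 0.00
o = 0.00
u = 0.00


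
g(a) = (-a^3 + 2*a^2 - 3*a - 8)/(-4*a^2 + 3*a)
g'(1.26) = -10.31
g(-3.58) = -1.20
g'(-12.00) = 0.25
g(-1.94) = -0.61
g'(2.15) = -0.80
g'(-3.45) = 0.29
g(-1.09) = 0.13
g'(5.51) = 0.20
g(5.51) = 1.25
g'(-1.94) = 0.52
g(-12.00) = -3.34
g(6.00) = 1.35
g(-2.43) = -0.82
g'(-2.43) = 0.39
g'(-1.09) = 1.55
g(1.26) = 4.13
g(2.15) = 1.26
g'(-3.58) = 0.29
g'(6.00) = 0.21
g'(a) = (8*a - 3)*(-a^3 + 2*a^2 - 3*a - 8)/(-4*a^2 + 3*a)^2 + (-3*a^2 + 4*a - 3)/(-4*a^2 + 3*a) = 2*(2*a^4 - 3*a^3 - 3*a^2 - 32*a + 12)/(a^2*(16*a^2 - 24*a + 9))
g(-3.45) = -1.16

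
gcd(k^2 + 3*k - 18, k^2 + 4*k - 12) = k + 6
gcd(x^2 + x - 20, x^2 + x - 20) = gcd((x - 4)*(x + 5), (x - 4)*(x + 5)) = x^2 + x - 20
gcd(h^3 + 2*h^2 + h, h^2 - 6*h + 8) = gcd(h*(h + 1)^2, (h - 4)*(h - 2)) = 1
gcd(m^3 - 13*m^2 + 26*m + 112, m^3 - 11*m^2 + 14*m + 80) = m^2 - 6*m - 16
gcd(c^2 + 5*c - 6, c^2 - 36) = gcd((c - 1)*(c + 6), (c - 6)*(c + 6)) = c + 6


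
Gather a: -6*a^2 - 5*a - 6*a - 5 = -6*a^2 - 11*a - 5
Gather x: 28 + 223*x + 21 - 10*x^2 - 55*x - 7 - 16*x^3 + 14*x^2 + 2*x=-16*x^3 + 4*x^2 + 170*x + 42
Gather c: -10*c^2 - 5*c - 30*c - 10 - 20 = -10*c^2 - 35*c - 30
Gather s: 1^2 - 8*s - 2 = -8*s - 1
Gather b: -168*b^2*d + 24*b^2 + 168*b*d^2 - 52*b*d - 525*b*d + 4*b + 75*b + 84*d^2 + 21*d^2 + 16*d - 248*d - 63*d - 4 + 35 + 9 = b^2*(24 - 168*d) + b*(168*d^2 - 577*d + 79) + 105*d^2 - 295*d + 40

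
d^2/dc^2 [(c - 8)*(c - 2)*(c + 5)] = 6*c - 10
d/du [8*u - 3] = 8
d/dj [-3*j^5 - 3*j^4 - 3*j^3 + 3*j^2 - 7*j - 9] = -15*j^4 - 12*j^3 - 9*j^2 + 6*j - 7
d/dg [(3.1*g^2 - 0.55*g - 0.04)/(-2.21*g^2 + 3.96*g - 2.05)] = (11.0605*g^2 - 12.8868*g + 1.2859)/(4.8841*g^4 - 17.5032*g^3 + 24.7426*g^2 - 16.236*g + 4.2025)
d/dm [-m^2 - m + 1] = -2*m - 1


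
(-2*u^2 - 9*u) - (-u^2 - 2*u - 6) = -u^2 - 7*u + 6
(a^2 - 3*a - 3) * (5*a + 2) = 5*a^3 - 13*a^2 - 21*a - 6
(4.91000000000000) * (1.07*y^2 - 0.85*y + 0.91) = 5.2537*y^2 - 4.1735*y + 4.4681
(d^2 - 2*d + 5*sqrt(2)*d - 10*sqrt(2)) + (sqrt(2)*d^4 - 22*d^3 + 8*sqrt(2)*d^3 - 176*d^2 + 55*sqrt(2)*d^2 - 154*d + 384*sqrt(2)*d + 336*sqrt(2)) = sqrt(2)*d^4 - 22*d^3 + 8*sqrt(2)*d^3 - 175*d^2 + 55*sqrt(2)*d^2 - 156*d + 389*sqrt(2)*d + 326*sqrt(2)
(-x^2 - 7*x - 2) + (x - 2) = -x^2 - 6*x - 4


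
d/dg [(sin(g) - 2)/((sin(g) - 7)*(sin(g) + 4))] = (4*sin(g) + cos(g)^2 - 35)*cos(g)/((sin(g) - 7)^2*(sin(g) + 4)^2)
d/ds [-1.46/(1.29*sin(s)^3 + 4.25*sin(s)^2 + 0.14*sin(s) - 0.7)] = (5.6502*sin(s)^2 + 12.41*sin(s) + 0.2044)*cos(s)/(1.29*sin(s)^3 + 4.25*sin(s)^2 + 0.14*sin(s) - 0.7)^2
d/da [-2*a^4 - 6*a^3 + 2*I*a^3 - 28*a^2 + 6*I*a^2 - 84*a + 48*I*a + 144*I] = -8*a^3 + a^2*(-18 + 6*I) + a*(-56 + 12*I) - 84 + 48*I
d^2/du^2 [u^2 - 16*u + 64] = 2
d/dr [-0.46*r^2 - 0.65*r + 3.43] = -0.92*r - 0.65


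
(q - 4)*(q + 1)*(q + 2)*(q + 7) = q^4 + 6*q^3 - 17*q^2 - 78*q - 56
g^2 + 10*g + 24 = (g + 4)*(g + 6)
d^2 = d^2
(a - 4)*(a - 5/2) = a^2 - 13*a/2 + 10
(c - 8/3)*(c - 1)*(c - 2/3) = c^3 - 13*c^2/3 + 46*c/9 - 16/9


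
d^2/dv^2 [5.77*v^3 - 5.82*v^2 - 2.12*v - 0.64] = 34.62*v - 11.64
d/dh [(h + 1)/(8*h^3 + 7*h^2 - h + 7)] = (8*h^3 + 7*h^2 - h - (h + 1)*(24*h^2 + 14*h - 1) + 7)/(8*h^3 + 7*h^2 - h + 7)^2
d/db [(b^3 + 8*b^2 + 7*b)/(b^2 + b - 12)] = (b^4 + 2*b^3 - 35*b^2 - 192*b - 84)/(b^4 + 2*b^3 - 23*b^2 - 24*b + 144)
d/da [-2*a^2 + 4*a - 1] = 4 - 4*a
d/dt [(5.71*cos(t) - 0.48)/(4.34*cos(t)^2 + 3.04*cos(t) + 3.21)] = (24.7814*cos(t)^2 - 4.1664*cos(t) - 19.7883)*sin(t)/(18.8356*cos(t)^4 + 26.3872*cos(t)^3 + 37.1044*cos(t)^2 + 19.5168*cos(t) + 10.3041)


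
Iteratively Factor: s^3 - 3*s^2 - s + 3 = (s - 3)*(s^2 - 1) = (s - 3)*(s - 1)*(s + 1)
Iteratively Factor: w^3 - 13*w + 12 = (w + 4)*(w^2 - 4*w + 3) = (w - 1)*(w + 4)*(w - 3)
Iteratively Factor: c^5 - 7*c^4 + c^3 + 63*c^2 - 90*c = (c - 5)*(c^4 - 2*c^3 - 9*c^2 + 18*c) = (c - 5)*(c - 2)*(c^3 - 9*c) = c*(c - 5)*(c - 2)*(c^2 - 9) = c*(c - 5)*(c - 2)*(c + 3)*(c - 3)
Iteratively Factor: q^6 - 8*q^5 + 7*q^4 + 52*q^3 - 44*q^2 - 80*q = (q - 5)*(q^5 - 3*q^4 - 8*q^3 + 12*q^2 + 16*q) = q*(q - 5)*(q^4 - 3*q^3 - 8*q^2 + 12*q + 16) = q*(q - 5)*(q - 4)*(q^3 + q^2 - 4*q - 4) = q*(q - 5)*(q - 4)*(q + 2)*(q^2 - q - 2) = q*(q - 5)*(q - 4)*(q - 2)*(q + 2)*(q + 1)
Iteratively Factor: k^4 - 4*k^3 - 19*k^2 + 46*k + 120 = (k - 4)*(k^3 - 19*k - 30) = (k - 4)*(k + 3)*(k^2 - 3*k - 10) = (k - 5)*(k - 4)*(k + 3)*(k + 2)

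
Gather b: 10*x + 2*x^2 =2*x^2 + 10*x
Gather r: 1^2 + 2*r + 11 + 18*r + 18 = 20*r + 30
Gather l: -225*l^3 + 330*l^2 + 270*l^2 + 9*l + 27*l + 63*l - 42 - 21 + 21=-225*l^3 + 600*l^2 + 99*l - 42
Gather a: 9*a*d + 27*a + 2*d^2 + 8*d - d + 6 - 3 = a*(9*d + 27) + 2*d^2 + 7*d + 3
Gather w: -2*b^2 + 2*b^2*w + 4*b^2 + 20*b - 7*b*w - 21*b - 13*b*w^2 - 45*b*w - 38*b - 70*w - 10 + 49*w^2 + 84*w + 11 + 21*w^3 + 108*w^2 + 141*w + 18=2*b^2 - 39*b + 21*w^3 + w^2*(157 - 13*b) + w*(2*b^2 - 52*b + 155) + 19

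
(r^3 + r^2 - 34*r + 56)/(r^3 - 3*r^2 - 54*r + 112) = (r - 4)/(r - 8)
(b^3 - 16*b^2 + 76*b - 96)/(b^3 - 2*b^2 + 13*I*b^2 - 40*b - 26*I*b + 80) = (b^2 - 14*b + 48)/(b^2 + 13*I*b - 40)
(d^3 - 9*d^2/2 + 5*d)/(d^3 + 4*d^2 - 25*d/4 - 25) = 2*d*(d - 2)/(2*d^2 + 13*d + 20)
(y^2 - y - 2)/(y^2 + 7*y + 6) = (y - 2)/(y + 6)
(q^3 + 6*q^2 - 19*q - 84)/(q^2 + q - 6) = (q^2 + 3*q - 28)/(q - 2)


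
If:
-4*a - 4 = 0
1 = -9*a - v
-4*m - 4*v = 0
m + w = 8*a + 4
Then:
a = -1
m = -8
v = 8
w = 4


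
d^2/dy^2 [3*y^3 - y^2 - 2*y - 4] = 18*y - 2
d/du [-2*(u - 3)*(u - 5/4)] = 17/2 - 4*u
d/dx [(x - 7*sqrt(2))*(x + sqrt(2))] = 2*x - 6*sqrt(2)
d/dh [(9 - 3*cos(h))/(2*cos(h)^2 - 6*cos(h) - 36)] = 3*(sin(h)^2 + 6*cos(h) - 28)*sin(h)/(2*(sin(h)^2 + 3*cos(h) + 17)^2)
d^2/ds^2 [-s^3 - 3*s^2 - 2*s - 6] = -6*s - 6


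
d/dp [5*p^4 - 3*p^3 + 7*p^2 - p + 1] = 20*p^3 - 9*p^2 + 14*p - 1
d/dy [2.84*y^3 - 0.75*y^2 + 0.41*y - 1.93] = 8.52*y^2 - 1.5*y + 0.41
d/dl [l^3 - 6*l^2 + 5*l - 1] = 3*l^2 - 12*l + 5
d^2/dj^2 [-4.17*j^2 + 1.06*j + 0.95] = -8.34000000000000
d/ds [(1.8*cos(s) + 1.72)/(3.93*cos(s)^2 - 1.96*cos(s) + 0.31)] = (7.074*cos(s)^2 + 13.5192*cos(s) - 3.9292)*sin(s)/(15.4449*cos(s)^4 - 15.4056*cos(s)^3 + 6.2782*cos(s)^2 - 1.2152*cos(s) + 0.0961)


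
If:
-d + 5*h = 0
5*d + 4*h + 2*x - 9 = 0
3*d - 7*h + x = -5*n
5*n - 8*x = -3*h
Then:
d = 405/251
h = 81/251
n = -603/1255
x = -45/251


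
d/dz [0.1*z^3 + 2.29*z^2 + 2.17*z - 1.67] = 0.3*z^2 + 4.58*z + 2.17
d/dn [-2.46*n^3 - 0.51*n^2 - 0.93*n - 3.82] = -7.38*n^2 - 1.02*n - 0.93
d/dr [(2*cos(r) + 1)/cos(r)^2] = 2*(cos(r) + 1)*sin(r)/cos(r)^3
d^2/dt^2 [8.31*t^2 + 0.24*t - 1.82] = 16.6200000000000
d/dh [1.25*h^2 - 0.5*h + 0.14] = 2.5*h - 0.5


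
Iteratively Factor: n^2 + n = (n)*(n + 1)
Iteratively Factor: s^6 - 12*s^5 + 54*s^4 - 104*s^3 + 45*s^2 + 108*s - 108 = (s + 1)*(s^5 - 13*s^4 + 67*s^3 - 171*s^2 + 216*s - 108) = (s - 3)*(s + 1)*(s^4 - 10*s^3 + 37*s^2 - 60*s + 36) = (s - 3)^2*(s + 1)*(s^3 - 7*s^2 + 16*s - 12) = (s - 3)^3*(s + 1)*(s^2 - 4*s + 4) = (s - 3)^3*(s - 2)*(s + 1)*(s - 2)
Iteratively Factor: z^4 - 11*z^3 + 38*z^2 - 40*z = (z - 5)*(z^3 - 6*z^2 + 8*z) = z*(z - 5)*(z^2 - 6*z + 8) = z*(z - 5)*(z - 4)*(z - 2)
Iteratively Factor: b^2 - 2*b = (b)*(b - 2)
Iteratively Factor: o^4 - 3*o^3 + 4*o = (o - 2)*(o^3 - o^2 - 2*o) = o*(o - 2)*(o^2 - o - 2) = o*(o - 2)*(o + 1)*(o - 2)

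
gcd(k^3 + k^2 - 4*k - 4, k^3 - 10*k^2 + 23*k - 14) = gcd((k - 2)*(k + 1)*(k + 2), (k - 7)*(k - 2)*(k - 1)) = k - 2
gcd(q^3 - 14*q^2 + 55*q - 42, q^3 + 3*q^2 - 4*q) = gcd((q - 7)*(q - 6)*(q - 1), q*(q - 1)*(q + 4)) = q - 1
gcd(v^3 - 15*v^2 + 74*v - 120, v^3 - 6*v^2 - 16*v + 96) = v^2 - 10*v + 24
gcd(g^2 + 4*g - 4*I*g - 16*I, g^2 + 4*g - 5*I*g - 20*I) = g + 4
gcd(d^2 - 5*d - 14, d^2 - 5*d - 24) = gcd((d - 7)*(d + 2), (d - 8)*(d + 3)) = 1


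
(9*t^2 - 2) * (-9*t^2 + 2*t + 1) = -81*t^4 + 18*t^3 + 27*t^2 - 4*t - 2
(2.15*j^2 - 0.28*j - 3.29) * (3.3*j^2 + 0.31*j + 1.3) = 7.095*j^4 - 0.2575*j^3 - 8.1488*j^2 - 1.3839*j - 4.277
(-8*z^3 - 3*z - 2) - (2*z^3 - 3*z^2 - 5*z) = -10*z^3 + 3*z^2 + 2*z - 2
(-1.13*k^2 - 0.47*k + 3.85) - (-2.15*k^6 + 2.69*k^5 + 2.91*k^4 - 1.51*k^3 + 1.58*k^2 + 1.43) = 2.15*k^6 - 2.69*k^5 - 2.91*k^4 + 1.51*k^3 - 2.71*k^2 - 0.47*k + 2.42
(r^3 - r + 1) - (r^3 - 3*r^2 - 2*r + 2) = 3*r^2 + r - 1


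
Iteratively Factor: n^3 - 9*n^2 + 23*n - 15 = (n - 5)*(n^2 - 4*n + 3) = (n - 5)*(n - 1)*(n - 3)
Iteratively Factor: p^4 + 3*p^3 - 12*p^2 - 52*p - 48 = (p - 4)*(p^3 + 7*p^2 + 16*p + 12) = (p - 4)*(p + 2)*(p^2 + 5*p + 6) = (p - 4)*(p + 2)^2*(p + 3)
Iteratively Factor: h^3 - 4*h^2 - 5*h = (h + 1)*(h^2 - 5*h) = h*(h + 1)*(h - 5)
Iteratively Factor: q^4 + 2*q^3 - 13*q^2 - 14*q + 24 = (q - 3)*(q^3 + 5*q^2 + 2*q - 8) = (q - 3)*(q + 4)*(q^2 + q - 2) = (q - 3)*(q + 2)*(q + 4)*(q - 1)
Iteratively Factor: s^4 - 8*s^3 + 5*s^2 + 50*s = (s - 5)*(s^3 - 3*s^2 - 10*s) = (s - 5)*(s + 2)*(s^2 - 5*s) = s*(s - 5)*(s + 2)*(s - 5)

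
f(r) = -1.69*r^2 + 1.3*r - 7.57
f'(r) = 1.3 - 3.38*r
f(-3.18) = -28.79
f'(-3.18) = 12.05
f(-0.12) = -7.75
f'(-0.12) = 1.71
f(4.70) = -38.79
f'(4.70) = -14.59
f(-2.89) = -25.44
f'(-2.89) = 11.07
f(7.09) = -83.31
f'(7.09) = -22.66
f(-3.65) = -34.83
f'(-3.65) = 13.64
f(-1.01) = -10.61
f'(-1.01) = 4.71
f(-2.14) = -18.09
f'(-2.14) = 8.53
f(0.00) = -7.57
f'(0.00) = 1.30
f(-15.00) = -407.32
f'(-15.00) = 52.00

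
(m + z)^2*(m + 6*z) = m^3 + 8*m^2*z + 13*m*z^2 + 6*z^3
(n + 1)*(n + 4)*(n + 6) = n^3 + 11*n^2 + 34*n + 24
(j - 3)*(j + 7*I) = j^2 - 3*j + 7*I*j - 21*I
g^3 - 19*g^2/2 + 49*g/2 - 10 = (g - 5)*(g - 4)*(g - 1/2)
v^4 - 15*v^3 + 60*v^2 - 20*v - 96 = (v - 8)*(v - 6)*(v - 2)*(v + 1)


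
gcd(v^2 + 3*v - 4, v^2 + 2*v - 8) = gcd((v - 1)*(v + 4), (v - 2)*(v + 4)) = v + 4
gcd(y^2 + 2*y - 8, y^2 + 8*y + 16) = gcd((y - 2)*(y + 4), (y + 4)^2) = y + 4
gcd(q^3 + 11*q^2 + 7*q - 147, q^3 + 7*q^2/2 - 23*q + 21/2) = q^2 + 4*q - 21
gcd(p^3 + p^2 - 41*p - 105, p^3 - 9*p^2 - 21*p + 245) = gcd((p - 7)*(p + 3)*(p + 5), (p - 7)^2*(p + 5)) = p^2 - 2*p - 35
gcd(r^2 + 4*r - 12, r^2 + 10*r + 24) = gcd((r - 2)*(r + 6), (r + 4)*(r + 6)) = r + 6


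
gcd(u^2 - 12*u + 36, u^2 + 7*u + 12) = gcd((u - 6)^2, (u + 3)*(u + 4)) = 1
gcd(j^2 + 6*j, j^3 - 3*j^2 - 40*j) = j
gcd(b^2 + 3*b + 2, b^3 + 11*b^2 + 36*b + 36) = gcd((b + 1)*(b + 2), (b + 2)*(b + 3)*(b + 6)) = b + 2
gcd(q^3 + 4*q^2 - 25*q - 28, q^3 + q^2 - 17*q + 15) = 1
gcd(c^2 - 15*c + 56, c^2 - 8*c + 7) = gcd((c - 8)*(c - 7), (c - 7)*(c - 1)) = c - 7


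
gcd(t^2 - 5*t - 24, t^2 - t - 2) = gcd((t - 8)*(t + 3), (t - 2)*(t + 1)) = 1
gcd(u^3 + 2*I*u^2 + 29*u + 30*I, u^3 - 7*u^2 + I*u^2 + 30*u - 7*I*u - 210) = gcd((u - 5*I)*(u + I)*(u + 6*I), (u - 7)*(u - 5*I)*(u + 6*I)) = u^2 + I*u + 30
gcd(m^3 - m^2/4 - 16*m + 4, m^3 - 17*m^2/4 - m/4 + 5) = m - 4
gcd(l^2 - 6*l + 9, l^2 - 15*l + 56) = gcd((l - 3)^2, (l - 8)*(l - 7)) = 1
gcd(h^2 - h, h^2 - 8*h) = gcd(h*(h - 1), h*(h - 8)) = h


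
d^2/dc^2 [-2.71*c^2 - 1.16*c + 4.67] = -5.42000000000000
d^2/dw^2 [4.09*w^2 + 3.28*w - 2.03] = 8.18000000000000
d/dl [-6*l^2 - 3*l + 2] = -12*l - 3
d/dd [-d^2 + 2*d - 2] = 2 - 2*d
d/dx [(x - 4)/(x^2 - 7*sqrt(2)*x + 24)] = (x^2 - 7*sqrt(2)*x - (x - 4)*(2*x - 7*sqrt(2)) + 24)/(x^2 - 7*sqrt(2)*x + 24)^2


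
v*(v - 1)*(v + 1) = v^3 - v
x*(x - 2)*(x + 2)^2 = x^4 + 2*x^3 - 4*x^2 - 8*x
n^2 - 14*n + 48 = (n - 8)*(n - 6)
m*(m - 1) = m^2 - m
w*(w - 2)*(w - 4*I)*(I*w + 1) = I*w^4 + 5*w^3 - 2*I*w^3 - 10*w^2 - 4*I*w^2 + 8*I*w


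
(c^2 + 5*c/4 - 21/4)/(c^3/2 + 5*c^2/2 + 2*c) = (4*c^2 + 5*c - 21)/(2*c*(c^2 + 5*c + 4))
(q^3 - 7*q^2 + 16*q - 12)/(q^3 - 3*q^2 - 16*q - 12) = (-q^3 + 7*q^2 - 16*q + 12)/(-q^3 + 3*q^2 + 16*q + 12)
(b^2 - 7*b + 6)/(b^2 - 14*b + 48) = (b - 1)/(b - 8)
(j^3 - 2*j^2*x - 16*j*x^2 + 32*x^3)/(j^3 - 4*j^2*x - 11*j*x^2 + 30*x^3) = (-j^2 + 16*x^2)/(-j^2 + 2*j*x + 15*x^2)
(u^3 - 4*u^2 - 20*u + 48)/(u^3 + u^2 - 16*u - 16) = (u^2 - 8*u + 12)/(u^2 - 3*u - 4)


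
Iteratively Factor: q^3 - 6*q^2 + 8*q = (q - 4)*(q^2 - 2*q) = q*(q - 4)*(q - 2)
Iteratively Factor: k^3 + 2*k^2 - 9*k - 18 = (k + 2)*(k^2 - 9) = (k + 2)*(k + 3)*(k - 3)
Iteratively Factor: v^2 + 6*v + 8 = (v + 4)*(v + 2)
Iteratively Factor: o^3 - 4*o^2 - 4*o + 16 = (o - 2)*(o^2 - 2*o - 8) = (o - 4)*(o - 2)*(o + 2)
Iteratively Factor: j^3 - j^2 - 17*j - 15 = (j + 1)*(j^2 - 2*j - 15) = (j - 5)*(j + 1)*(j + 3)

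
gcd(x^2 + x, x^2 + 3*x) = x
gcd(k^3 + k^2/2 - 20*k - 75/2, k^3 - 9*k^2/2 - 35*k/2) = k + 5/2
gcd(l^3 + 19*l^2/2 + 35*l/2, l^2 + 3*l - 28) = l + 7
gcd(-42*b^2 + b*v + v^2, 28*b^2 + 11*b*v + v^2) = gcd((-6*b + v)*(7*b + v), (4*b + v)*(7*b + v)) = 7*b + v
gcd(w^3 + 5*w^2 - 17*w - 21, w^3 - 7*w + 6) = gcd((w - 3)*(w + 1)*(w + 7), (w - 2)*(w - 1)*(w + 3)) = 1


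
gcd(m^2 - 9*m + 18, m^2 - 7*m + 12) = m - 3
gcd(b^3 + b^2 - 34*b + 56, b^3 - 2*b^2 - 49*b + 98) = b^2 + 5*b - 14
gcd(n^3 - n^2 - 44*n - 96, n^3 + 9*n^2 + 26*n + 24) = n^2 + 7*n + 12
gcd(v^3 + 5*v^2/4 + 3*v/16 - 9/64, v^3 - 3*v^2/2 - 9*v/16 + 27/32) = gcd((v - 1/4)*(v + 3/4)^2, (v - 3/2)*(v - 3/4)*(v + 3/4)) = v + 3/4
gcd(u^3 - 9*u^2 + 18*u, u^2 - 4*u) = u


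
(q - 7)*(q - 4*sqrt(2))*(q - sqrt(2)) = q^3 - 5*sqrt(2)*q^2 - 7*q^2 + 8*q + 35*sqrt(2)*q - 56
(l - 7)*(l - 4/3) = l^2 - 25*l/3 + 28/3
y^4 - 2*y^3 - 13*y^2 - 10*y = y*(y - 5)*(y + 1)*(y + 2)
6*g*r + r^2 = r*(6*g + r)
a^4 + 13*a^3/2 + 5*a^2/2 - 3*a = a*(a - 1/2)*(a + 1)*(a + 6)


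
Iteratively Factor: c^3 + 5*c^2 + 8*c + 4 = (c + 2)*(c^2 + 3*c + 2) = (c + 2)^2*(c + 1)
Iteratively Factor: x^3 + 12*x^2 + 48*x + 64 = (x + 4)*(x^2 + 8*x + 16) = (x + 4)^2*(x + 4)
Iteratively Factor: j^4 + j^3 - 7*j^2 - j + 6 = (j - 1)*(j^3 + 2*j^2 - 5*j - 6) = (j - 2)*(j - 1)*(j^2 + 4*j + 3) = (j - 2)*(j - 1)*(j + 3)*(j + 1)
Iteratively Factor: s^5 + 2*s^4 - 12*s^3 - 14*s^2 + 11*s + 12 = (s + 4)*(s^4 - 2*s^3 - 4*s^2 + 2*s + 3) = (s - 1)*(s + 4)*(s^3 - s^2 - 5*s - 3) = (s - 3)*(s - 1)*(s + 4)*(s^2 + 2*s + 1) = (s - 3)*(s - 1)*(s + 1)*(s + 4)*(s + 1)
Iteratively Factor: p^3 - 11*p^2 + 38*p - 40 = (p - 4)*(p^2 - 7*p + 10) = (p - 5)*(p - 4)*(p - 2)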